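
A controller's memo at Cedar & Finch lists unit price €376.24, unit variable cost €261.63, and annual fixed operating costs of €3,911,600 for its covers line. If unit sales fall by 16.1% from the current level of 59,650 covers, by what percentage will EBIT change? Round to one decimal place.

-37.6%

Total contribution margin = 59,650 × €114.61 = €6,836,486.50.
EBIT = €6,836,486.50 − €3,911,600 = €2,924,886.50.
So DOL = total CM / EBIT = €6,836,486.50 / €2,924,886.50 = 2.3374.
%ΔEBIT = DOL × %ΔSales = 2.3374 × -16.1% = -37.6%.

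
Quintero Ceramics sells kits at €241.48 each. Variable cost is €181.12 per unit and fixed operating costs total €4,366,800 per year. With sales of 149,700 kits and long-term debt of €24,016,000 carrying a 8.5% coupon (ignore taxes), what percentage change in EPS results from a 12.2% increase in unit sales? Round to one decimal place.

+42.0%

Total contribution margin = 149,700 × €60.36 = €9,035,892.00.
Operating income = contribution − fixed costs = €9,035,892.00 − €4,366,800 = €4,669,092.00.
Interest = €2,041,360.00, so EBIT − I = €2,627,732.00.
DCL = total CM / (EBIT − I) = €9,035,892.00 / €2,627,732.00 = 3.4387.
%ΔEPS = DCL × %ΔSales = 3.4387 × +12.2% = +42.0%.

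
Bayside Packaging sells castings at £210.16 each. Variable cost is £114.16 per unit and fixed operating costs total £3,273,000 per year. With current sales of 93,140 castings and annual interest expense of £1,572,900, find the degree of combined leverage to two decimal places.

Total contribution margin = 93,140 × £96.00 = £8,941,440.00.
Subtracting fixed costs: EBIT = £8,941,440.00 − £3,273,000 = £5,668,440.00. Interest = £1,572,900.00.
DOL = £8,941,440.00 ÷ £5,668,440.00 = 1.5774; DFL = £5,668,440.00 ÷ £4,095,540.00 = 1.3841.
Combined leverage = 1.5774 × 1.3841 = 2.1833.

2.18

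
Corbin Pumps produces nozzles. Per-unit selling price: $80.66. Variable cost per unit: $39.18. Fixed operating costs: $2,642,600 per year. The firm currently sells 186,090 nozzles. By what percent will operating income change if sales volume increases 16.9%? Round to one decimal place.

Total contribution margin = 186,090 × $41.48 = $7,719,013.20.
Operating income = contribution − fixed costs = $7,719,013.20 − $2,642,600 = $5,076,413.20.
DOL = contribution ÷ EBIT = $7,719,013.20 ÷ $5,076,413.20 = 1.5206.
Operating income changes by 1.5206 × +16.9% = +25.7%.

+25.7%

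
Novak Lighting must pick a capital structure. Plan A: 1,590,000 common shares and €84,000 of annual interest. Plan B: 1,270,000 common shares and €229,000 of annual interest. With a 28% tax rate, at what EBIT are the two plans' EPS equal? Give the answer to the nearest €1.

€804,469

Set EPS_A = EPS_B: (EBIT − €84,000)(1 − 0.28) ÷ 1,590,000 = (EBIT − €229,000)(1 − 0.28) ÷ 1,270,000.
Cancelling (1 − t) and cross-multiplying: 1,270,000·(EBIT − 84,000) = 1,590,000·(EBIT − 229,000).
EBIT × (1,590,000 − 1,270,000) = 229,000 × 1,590,000 − 84,000 × 1,270,000 = 257,430,000,000, so EBIT = 257,430,000,000 ÷ 320,000 = 804,468.75.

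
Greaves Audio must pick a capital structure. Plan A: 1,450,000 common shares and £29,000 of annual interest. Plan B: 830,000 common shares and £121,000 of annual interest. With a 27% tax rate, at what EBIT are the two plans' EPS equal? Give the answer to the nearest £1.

At indifference, (EBIT − 29,000)(1 − t)/1,450,000 = (EBIT − 121,000)(1 − t)/830,000.
Cancelling (1 − t) and cross-multiplying: 830,000·(EBIT − 29,000) = 1,450,000·(EBIT − 121,000).
EBIT × (1,450,000 − 830,000) = 121,000 × 1,450,000 − 29,000 × 830,000 = 151,380,000,000, so EBIT = 151,380,000,000 ÷ 620,000 = 244,161.29.

£244,161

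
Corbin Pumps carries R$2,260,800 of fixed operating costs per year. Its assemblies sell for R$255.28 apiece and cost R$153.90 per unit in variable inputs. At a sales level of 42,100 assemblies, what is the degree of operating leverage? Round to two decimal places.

2.13

Contribution at this volume is 42,100 × R$101.38 = R$4,268,098.00.
Subtracting fixed costs: EBIT = R$4,268,098.00 − R$2,260,800 = R$2,007,298.00.
Degree of operating leverage = R$4,268,098.00 / R$2,007,298.00 = 2.1263.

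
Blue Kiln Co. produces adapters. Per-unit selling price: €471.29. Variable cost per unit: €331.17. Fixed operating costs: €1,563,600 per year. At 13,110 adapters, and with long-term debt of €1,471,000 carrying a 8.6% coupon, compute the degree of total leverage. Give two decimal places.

12.51

Total contribution margin = 13,110 × €140.12 = €1,836,973.20.
Subtracting fixed costs: EBIT = €1,836,973.20 − €1,563,600 = €273,373.20. Interest = €126,506.00, so EBIT − I = €146,867.20.
Degree of total leverage = total CM / (EBIT − interest) = €1,836,973.20 / €146,867.20 = 12.5077.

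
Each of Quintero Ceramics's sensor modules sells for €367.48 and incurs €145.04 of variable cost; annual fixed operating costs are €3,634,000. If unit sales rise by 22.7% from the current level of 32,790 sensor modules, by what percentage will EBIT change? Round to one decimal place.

+45.2%

Contribution at this volume is 32,790 × €222.44 = €7,293,807.60.
Subtracting fixed costs: EBIT = €7,293,807.60 − €3,634,000 = €3,659,807.60.
So DOL = total CM / EBIT = €7,293,807.60 / €3,659,807.60 = 1.9929.
So EBIT moves 1.9929 × (+22.7%) = +45.2%.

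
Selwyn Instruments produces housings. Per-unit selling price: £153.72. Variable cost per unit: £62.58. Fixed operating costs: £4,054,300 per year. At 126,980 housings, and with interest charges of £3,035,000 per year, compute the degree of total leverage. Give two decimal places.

Contribution at this volume is 126,980 × £91.14 = £11,572,957.20.
Operating income = contribution − fixed costs = £11,572,957.20 − £4,054,300 = £7,518,657.20. Interest = £3,035,000.00, so EBIT − I = £4,483,657.20.
DCL = contribution ÷ (EBIT − I) = £11,572,957.20 ÷ £4,483,657.20 = 2.5811.

2.58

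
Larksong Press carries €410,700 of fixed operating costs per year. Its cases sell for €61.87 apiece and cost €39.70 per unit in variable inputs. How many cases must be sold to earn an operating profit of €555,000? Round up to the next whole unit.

Each unit contributes €61.87 − €39.70 = €22.17.
Units = (FC + target) / CM = (€410,700 + €555,000) / €22.17 = 43,558.86, so 43,559 cases.

43,559 cases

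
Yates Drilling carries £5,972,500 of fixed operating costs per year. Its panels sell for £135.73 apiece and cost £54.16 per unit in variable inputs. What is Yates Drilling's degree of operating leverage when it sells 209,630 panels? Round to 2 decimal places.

1.54

Contribution at this volume is 209,630 × £81.57 = £17,099,519.10.
EBIT = £17,099,519.10 − £5,972,500 = £11,127,019.10.
DOL = contribution ÷ EBIT = £17,099,519.10 ÷ £11,127,019.10 = 1.5368.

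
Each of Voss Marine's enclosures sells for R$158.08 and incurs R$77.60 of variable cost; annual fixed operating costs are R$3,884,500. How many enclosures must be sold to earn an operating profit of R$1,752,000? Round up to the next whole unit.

Unit CM = price − variable cost = R$158.08 − R$77.60 = R$80.48.
Required volume = (fixed costs + target profit) ÷ CM = (R$3,884,500 + R$1,752,000) ÷ R$80.48 = 70,036.03, so 70,037 enclosures.

70,037 enclosures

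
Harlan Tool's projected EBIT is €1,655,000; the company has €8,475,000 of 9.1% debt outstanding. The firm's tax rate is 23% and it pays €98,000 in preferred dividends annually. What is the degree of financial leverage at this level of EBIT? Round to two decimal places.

Interest = €771,225.00.
Pre-tax preferred-dividend burden = €98,000 ÷ (1 − 0.23) = €127,272.73.
DFL = EBIT ÷ [EBIT − I − D_p/(1−t)] = €1,655,000 ÷ [€1,655,000 − €771,225.00 − €127,272.73] = €1,655,000 ÷ €756,502.27 = 2.1877.

2.19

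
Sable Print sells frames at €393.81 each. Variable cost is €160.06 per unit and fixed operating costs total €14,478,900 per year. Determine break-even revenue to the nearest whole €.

€24,393,307

Contribution margin per unit = €393.81 − €160.06 = €233.75, a CM ratio of €233.75 ÷ €393.81 = 0.5936.
Break-even sales = FC ÷ CM ratio = €14,478,900 × €393.81 / €233.75 = €24,393,307.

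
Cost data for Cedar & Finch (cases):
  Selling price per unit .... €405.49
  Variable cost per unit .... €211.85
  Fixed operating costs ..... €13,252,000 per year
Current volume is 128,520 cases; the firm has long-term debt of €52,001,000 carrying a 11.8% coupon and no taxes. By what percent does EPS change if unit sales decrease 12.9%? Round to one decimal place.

Total contribution margin = 128,520 × €193.64 = €24,886,612.80.
Subtracting fixed costs: EBIT = €24,886,612.80 − €13,252,000 = €11,634,612.80.
After interest of €6,136,118.00, pre-tax earnings = €5,498,494.80.
DCL = total CM / (EBIT − I) = €24,886,612.80 / €5,498,494.80 = 4.5261.
EPS therefore changes by 4.5261 × (-12.9%) = -58.4%.

-58.4%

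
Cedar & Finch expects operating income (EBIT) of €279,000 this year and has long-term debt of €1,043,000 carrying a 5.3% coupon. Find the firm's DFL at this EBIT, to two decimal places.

1.25

Annual interest charges come to €55,279.00.
DFL = EBIT ÷ (EBIT − I) = €279,000 ÷ (€279,000 − €55,279.00) = €279,000 ÷ €223,721.00 = 1.2471.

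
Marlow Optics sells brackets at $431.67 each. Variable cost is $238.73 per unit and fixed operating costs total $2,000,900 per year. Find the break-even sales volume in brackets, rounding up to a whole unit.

10,371 brackets

Contribution margin per unit = $431.67 − $238.73 = $192.94.
Units to break even: $2,000,900 ÷ $192.94 = 10,370.58, rounded up to 10,371.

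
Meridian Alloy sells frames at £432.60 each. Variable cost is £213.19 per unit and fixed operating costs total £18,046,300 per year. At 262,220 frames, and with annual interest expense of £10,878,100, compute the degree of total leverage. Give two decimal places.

Contribution at this volume is 262,220 × £219.41 = £57,533,690.20.
Subtracting fixed costs: EBIT = £57,533,690.20 − £18,046,300 = £39,487,390.20. Interest = £10,878,100.00.
DOL = £57,533,690.20 ÷ £39,487,390.20 = 1.4570; DFL = £39,487,390.20 ÷ £28,609,290.20 = 1.3802.
DCL = DOL × DFL = 1.4570 × 1.3802 = 2.0110.

2.01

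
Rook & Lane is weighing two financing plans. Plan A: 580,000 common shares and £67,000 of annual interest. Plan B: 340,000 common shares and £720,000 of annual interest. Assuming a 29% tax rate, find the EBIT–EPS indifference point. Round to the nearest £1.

£1,645,083

Set EPS_A = EPS_B: (EBIT − £67,000)(1 − 0.29) ÷ 580,000 = (EBIT − £720,000)(1 − 0.29) ÷ 340,000.
The (1 − t) factor cancels: (EBIT − 67,000) × 340,000 = (EBIT − 720,000) × 580,000.
Solving, EBIT = (720,000·580,000 − 67,000·340,000) / (580,000 − 340,000) = 394,820,000,000 / 240,000 = 1,645,083.33.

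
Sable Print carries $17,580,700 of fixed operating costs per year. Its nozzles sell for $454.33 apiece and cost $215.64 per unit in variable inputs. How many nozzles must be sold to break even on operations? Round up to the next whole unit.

Unit CM = price − variable cost = $454.33 − $215.64 = $238.69.
Units to break even: $17,580,700 ÷ $238.69 = 73,654.95, rounded up to 73,655.

73,655 nozzles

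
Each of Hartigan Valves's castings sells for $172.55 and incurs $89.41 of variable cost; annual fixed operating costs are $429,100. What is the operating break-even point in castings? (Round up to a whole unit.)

5,162 castings

Contribution margin per unit = $172.55 − $89.41 = $83.14.
Break-even volume = fixed costs ÷ CM per unit = $429,100 ÷ $83.14 = 5,161.17, so 5,162 castings.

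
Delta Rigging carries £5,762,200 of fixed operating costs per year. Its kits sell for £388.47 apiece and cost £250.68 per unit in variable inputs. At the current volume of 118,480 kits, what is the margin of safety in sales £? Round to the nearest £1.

Each unit contributes £388.47 − £250.68 = £137.79. Break-even units = £5,762,200 ÷ £137.79 = 41,818.71; break-even revenue = 41,818.71 × £388.47 = £16,245,314.13.
Current sales = 118,480 × £388.47 = £46,025,925.60.
Margin of safety = £46,025,925.60 − £16,245,314.13 = £29,780,611.

£29,780,611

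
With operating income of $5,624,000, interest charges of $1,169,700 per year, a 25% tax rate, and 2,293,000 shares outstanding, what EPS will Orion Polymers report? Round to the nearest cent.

Interest = $1,169,700.00, so EBT = $5,624,000 − $1,169,700.00 = $4,454,300.00.
After tax at 25%: net income = $4,454,300.00 × 0.75 = $3,340,725.00.
EPS = $3,340,725.00 ÷ 2,293,000 = $1.46.

$1.46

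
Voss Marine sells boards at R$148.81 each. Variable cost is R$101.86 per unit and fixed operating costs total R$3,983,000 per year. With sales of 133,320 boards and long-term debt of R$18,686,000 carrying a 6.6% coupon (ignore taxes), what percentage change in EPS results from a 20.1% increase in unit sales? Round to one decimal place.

+120.6%

At 133,320 units, contribution = 133,320 × R$46.95 = R$6,259,374.00.
Subtracting fixed costs: EBIT = R$6,259,374.00 − R$3,983,000 = R$2,276,374.00.
Interest = R$1,233,276.00, so EBIT − I = R$1,043,098.00.
DCL = total CM / (EBIT − I) = R$6,259,374.00 / R$1,043,098.00 = 6.0008.
%ΔEPS = DCL × %ΔSales = 6.0008 × +20.1% = +120.6%.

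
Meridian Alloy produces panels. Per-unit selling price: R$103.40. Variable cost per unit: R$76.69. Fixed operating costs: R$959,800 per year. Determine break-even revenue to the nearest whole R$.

R$3,715,587

Contribution margin per unit = R$103.40 − R$76.69 = R$26.71, a CM ratio of R$26.71 ÷ R$103.40 = 0.2583.
Break-even sales = FC ÷ CM ratio = R$959,800 × R$103.40 / R$26.71 = R$3,715,587.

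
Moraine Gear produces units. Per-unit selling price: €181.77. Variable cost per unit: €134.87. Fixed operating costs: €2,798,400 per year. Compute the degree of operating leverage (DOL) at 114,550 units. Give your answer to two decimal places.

At 114,550 units, contribution = 114,550 × €46.90 = €5,372,395.00.
EBIT = €5,372,395.00 − €2,798,400 = €2,573,995.00.
Degree of operating leverage = €5,372,395.00 / €2,573,995.00 = 2.0872.

2.09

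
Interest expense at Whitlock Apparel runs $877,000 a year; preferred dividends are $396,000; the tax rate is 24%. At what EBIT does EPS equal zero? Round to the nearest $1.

Preferred dividends are paid after tax, so their pre-tax equivalent is $396,000 ÷ (1 − 0.24) = $521,052.63.
EPS = 0 when EBIT covers interest plus the pre-tax preferred burden: $877,000 + $521,052.63 = $1,398,052.63.

$1,398,053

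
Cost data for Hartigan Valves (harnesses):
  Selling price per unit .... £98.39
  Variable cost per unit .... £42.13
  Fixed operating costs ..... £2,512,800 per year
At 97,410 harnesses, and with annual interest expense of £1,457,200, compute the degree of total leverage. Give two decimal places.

3.63

Contribution at this volume is 97,410 × £56.26 = £5,480,286.60.
EBIT = £5,480,286.60 − £2,512,800 = £2,967,486.60. Interest = £1,457,200.00, so EBIT − I = £1,510,286.60.
DCL = contribution ÷ (EBIT − I) = £5,480,286.60 ÷ £1,510,286.60 = 3.6286.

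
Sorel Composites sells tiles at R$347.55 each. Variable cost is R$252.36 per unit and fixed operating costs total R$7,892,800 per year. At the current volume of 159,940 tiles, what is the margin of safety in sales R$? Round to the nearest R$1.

R$26,769,596

Contribution margin per unit = R$347.55 − R$252.36 = R$95.19. Break-even units = R$7,892,800 ÷ R$95.19 = 82,916.27; break-even revenue = 82,916.27 × R$347.55 = R$28,817,550.58.
Current sales = 159,940 × R$347.55 = R$55,587,147.00.
Margin of safety = R$55,587,147.00 − R$28,817,550.58 = R$26,769,596.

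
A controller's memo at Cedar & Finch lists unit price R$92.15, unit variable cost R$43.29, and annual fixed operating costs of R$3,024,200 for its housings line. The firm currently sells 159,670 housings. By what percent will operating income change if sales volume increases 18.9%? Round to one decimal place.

Contribution at this volume is 159,670 × R$48.86 = R$7,801,476.20.
Subtracting fixed costs: EBIT = R$7,801,476.20 − R$3,024,200 = R$4,777,276.20.
DOL = contribution ÷ EBIT = R$7,801,476.20 ÷ R$4,777,276.20 = 1.6330.
So EBIT moves 1.6330 × (+18.9%) = +30.9%.

+30.9%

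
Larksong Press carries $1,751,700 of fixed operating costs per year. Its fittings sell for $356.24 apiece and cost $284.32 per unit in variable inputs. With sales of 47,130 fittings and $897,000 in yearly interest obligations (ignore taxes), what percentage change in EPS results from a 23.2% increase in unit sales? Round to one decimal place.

At 47,130 units, contribution = 47,130 × $71.92 = $3,389,589.60.
EBIT = $3,389,589.60 − $1,751,700 = $1,637,889.60.
After interest of $897,000.00, pre-tax earnings = $740,889.60.
Degree of combined leverage = contribution ÷ (EBIT − I) = $3,389,589.60 ÷ $740,889.60 = 4.5750.
%ΔEPS = DCL × %ΔSales = 4.5750 × +23.2% = +106.1%.

+106.1%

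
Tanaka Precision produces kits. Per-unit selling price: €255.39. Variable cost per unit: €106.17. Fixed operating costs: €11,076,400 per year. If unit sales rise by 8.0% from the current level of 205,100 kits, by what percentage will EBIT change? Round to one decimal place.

+12.5%

Contribution at this volume is 205,100 × €149.22 = €30,605,022.00.
Subtracting fixed costs: EBIT = €30,605,022.00 − €11,076,400 = €19,528,622.00.
DOL = contribution ÷ EBIT = €30,605,022.00 ÷ €19,528,622.00 = 1.5672.
%ΔEBIT = DOL × %ΔSales = 1.5672 × +8.0% = +12.5%.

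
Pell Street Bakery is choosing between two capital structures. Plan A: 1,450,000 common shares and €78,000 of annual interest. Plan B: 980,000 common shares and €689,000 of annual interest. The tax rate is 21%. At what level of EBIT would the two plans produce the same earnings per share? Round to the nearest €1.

At indifference, (EBIT − 78,000)(1 − t)/1,450,000 = (EBIT − 689,000)(1 − t)/980,000.
Cancelling (1 − t) and cross-multiplying: 980,000·(EBIT − 78,000) = 1,450,000·(EBIT − 689,000).
Solving, EBIT = (689,000·1,450,000 − 78,000·980,000) / (1,450,000 − 980,000) = 922,610,000,000 / 470,000 = 1,963,000.00.

€1,963,000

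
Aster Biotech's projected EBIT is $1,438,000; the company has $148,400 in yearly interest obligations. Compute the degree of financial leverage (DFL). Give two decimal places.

Annual interest charges come to $148,400.00.
DFL = EBIT ÷ (EBIT − I) = $1,438,000 ÷ ($1,438,000 − $148,400.00) = $1,438,000 ÷ $1,289,600.00 = 1.1151.

1.12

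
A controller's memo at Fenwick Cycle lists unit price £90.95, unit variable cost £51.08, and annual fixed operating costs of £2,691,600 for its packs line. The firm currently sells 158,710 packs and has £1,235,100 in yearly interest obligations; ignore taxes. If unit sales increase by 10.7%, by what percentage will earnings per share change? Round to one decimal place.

Total contribution margin = 158,710 × £39.87 = £6,327,767.70.
Operating income = contribution − fixed costs = £6,327,767.70 − £2,691,600 = £3,636,167.70.
Interest = £1,235,100.00, so EBIT − I = £2,401,067.70.
Degree of combined leverage = contribution ÷ (EBIT − I) = £6,327,767.70 ÷ £2,401,067.70 = 2.6354.
%ΔEPS = DCL × %ΔSales = 2.6354 × +10.7% = +28.2%.

+28.2%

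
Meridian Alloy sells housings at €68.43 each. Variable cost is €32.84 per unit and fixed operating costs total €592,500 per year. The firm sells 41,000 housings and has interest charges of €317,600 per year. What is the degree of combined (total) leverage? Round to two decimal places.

2.66

Contribution at this volume is 41,000 × €35.59 = €1,459,190.00.
EBIT = €1,459,190.00 − €592,500 = €866,690.00. Interest = €317,600.00.
DOL = €1,459,190.00 ÷ €866,690.00 = 1.6836; DFL = €866,690.00 ÷ €549,090.00 = 1.5784.
Combined leverage = 1.6836 × 1.5784 = 2.6574.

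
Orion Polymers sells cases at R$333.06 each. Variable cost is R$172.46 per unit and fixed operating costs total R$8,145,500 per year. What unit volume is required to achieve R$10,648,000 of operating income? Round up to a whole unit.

Unit CM = price − variable cost = R$333.06 − R$172.46 = R$160.60.
Need Q such that Q × R$160.60 − R$8,145,500 = R$10,648,000, i.e. Q = R$18,793,500 / R$160.60 = 117,020.55 → 117,021.

117,021 cases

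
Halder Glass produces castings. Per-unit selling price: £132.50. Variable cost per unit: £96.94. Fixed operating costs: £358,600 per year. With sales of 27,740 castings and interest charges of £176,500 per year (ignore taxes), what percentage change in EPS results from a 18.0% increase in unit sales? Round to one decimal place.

+39.3%

Contribution at this volume is 27,740 × £35.56 = £986,434.40.
EBIT = £986,434.40 − £358,600 = £627,834.40.
After interest of £176,500.00, pre-tax earnings = £451,334.40.
Degree of combined leverage = contribution ÷ (EBIT − I) = £986,434.40 ÷ £451,334.40 = 2.1856.
%ΔEPS = DCL × %ΔSales = 2.1856 × +18.0% = +39.3%.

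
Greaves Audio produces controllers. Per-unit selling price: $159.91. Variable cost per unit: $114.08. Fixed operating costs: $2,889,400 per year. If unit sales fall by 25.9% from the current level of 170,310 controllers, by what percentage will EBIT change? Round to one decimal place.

-41.1%

Total contribution margin = 170,310 × $45.83 = $7,805,307.30.
Subtracting fixed costs: EBIT = $7,805,307.30 − $2,889,400 = $4,915,907.30.
So DOL = total CM / EBIT = $7,805,307.30 / $4,915,907.30 = 1.5878.
So EBIT moves 1.5878 × (-25.9%) = -41.1%.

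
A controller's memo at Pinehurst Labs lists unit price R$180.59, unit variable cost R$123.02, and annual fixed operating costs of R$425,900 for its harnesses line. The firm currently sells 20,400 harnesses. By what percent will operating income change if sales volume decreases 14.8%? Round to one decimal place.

Contribution at this volume is 20,400 × R$57.57 = R$1,174,428.00.
EBIT = R$1,174,428.00 − R$425,900 = R$748,528.00.
DOL = contribution ÷ EBIT = R$1,174,428.00 ÷ R$748,528.00 = 1.5690.
%ΔEBIT = DOL × %ΔSales = 1.5690 × -14.8% = -23.2%.

-23.2%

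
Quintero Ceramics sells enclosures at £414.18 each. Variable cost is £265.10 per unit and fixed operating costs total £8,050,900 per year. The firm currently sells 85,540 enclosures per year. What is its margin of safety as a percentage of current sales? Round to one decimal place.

Each unit contributes £414.18 − £265.10 = £149.08. Break-even units = £8,050,900 ÷ £149.08 = 54,003.89; break-even revenue = 54,003.89 × £414.18 = £22,367,331.38.
Current sales = 85,540 × £414.18 = £35,428,957.20.
Margin of safety = (£35,428,957.20 − £22,367,331.38) ÷ £35,428,957.20 = 36.9%.

36.9%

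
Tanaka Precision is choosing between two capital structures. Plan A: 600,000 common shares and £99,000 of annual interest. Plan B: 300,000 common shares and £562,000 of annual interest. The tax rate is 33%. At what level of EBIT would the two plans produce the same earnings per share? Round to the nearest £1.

At indifference, (EBIT − 99,000)(1 − t)/600,000 = (EBIT − 562,000)(1 − t)/300,000.
Cancelling (1 − t) and cross-multiplying: 300,000·(EBIT − 99,000) = 600,000·(EBIT − 562,000).
EBIT × (600,000 − 300,000) = 562,000 × 600,000 − 99,000 × 300,000 = 307,500,000,000, so EBIT = 307,500,000,000 ÷ 300,000 = 1,025,000.00.

£1,025,000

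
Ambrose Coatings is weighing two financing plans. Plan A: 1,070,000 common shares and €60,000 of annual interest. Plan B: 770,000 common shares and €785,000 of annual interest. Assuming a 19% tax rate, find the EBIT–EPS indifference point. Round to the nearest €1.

€2,645,833

At indifference, (EBIT − 60,000)(1 − t)/1,070,000 = (EBIT − 785,000)(1 − t)/770,000.
The (1 − t) factor cancels: (EBIT − 60,000) × 770,000 = (EBIT − 785,000) × 1,070,000.
EBIT × (1,070,000 − 770,000) = 785,000 × 1,070,000 − 60,000 × 770,000 = 793,750,000,000, so EBIT = 793,750,000,000 ÷ 300,000 = 2,645,833.33.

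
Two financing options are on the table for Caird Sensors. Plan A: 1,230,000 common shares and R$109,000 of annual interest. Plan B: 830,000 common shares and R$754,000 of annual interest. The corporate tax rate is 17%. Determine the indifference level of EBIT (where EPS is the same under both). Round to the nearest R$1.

At indifference, (EBIT − 109,000)(1 − t)/1,230,000 = (EBIT − 754,000)(1 − t)/830,000.
Cancelling (1 − t) and cross-multiplying: 830,000·(EBIT − 109,000) = 1,230,000·(EBIT − 754,000).
EBIT × (1,230,000 − 830,000) = 754,000 × 1,230,000 − 109,000 × 830,000 = 836,950,000,000, so EBIT = 836,950,000,000 ÷ 400,000 = 2,092,375.00.

R$2,092,375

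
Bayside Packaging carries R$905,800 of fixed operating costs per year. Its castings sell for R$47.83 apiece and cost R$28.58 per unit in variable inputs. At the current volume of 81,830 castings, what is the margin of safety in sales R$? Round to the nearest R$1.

Contribution margin per unit = R$47.83 − R$28.58 = R$19.25. Break-even units = R$905,800 ÷ R$19.25 = 47,054.55; break-even revenue = 47,054.55 × R$47.83 = R$2,250,618.91.
Actual sales revenue = 81,830 × R$47.83 = R$3,913,928.90.
Margin of safety = R$3,913,928.90 − R$2,250,618.91 = R$1,663,310.

R$1,663,310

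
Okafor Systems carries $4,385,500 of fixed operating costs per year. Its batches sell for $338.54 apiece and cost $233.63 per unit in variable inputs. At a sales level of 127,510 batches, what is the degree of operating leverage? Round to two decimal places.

1.49

Contribution at this volume is 127,510 × $104.91 = $13,377,074.10.
Operating income = contribution − fixed costs = $13,377,074.10 − $4,385,500 = $8,991,574.10.
So DOL = total CM / EBIT = $13,377,074.10 / $8,991,574.10 = 1.4877.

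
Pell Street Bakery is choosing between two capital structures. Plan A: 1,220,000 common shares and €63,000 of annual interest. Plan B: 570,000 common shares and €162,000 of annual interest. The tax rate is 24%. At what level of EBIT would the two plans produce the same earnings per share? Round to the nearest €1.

€248,815

At indifference, (EBIT − 63,000)(1 − t)/1,220,000 = (EBIT − 162,000)(1 − t)/570,000.
Cancelling (1 − t) and cross-multiplying: 570,000·(EBIT − 63,000) = 1,220,000·(EBIT − 162,000).
Solving, EBIT = (162,000·1,220,000 − 63,000·570,000) / (1,220,000 − 570,000) = 161,730,000,000 / 650,000 = 248,815.38.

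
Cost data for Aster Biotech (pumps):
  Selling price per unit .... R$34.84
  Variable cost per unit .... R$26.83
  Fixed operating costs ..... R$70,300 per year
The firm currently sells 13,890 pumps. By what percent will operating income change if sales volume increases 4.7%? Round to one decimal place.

Total contribution margin = 13,890 × R$8.01 = R$111,258.90.
Subtracting fixed costs: EBIT = R$111,258.90 − R$70,300 = R$40,958.90.
DOL = contribution ÷ EBIT = R$111,258.90 ÷ R$40,958.90 = 2.7164.
Operating income changes by 2.7164 × +4.7% = +12.8%.

+12.8%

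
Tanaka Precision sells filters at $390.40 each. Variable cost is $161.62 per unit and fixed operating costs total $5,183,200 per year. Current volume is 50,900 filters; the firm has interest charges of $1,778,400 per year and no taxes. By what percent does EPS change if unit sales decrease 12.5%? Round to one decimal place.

-31.1%

Contribution at this volume is 50,900 × $228.78 = $11,644,902.00.
Subtracting fixed costs: EBIT = $11,644,902.00 − $5,183,200 = $6,461,702.00.
Interest = $1,778,400.00, so EBIT − I = $4,683,302.00.
DCL = total CM / (EBIT − I) = $11,644,902.00 / $4,683,302.00 = 2.4865.
%ΔEPS = DCL × %ΔSales = 2.4865 × -12.5% = -31.1%.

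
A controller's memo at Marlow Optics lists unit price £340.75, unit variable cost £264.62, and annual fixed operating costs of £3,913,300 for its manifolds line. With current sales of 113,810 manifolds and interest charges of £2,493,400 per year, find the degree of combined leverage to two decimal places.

3.84

Contribution at this volume is 113,810 × £76.13 = £8,664,355.30.
Subtracting fixed costs: EBIT = £8,664,355.30 − £3,913,300 = £4,751,055.30. Interest = £2,493,400.00, so EBIT − I = £2,257,655.30.
Degree of total leverage = total CM / (EBIT − interest) = £8,664,355.30 / £2,257,655.30 = 3.8378.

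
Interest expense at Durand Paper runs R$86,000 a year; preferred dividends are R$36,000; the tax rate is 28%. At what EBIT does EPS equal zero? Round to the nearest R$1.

R$136,000

Preferred dividends are paid after tax, so their pre-tax equivalent is R$36,000 ÷ (1 − 0.28) = R$50,000.00.
Financial break-even EBIT = interest + D_p ÷ (1 − t) = R$86,000 + R$50,000.00 = R$136,000.00.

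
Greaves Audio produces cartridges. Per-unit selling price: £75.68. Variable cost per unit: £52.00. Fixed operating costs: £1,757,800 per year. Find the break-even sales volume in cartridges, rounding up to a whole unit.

74,232 cartridges

Contribution margin per unit = £75.68 − £52.00 = £23.68.
Break-even volume = fixed costs ÷ CM per unit = £1,757,800 ÷ £23.68 = 74,231.42, so 74,232 cartridges.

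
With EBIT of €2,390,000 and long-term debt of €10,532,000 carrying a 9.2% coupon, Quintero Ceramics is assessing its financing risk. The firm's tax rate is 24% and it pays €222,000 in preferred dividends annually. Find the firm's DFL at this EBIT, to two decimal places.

Interest = €968,944.00.
Preferred dividends grossed up pre-tax: €222,000 / (1 − 0.24) = €292,105.26.
DFL = EBIT ÷ [EBIT − I − D_p/(1−t)] = €2,390,000 ÷ [€2,390,000 − €968,944.00 − €292,105.26] = €2,390,000 ÷ €1,128,950.74 = 2.1170.

2.12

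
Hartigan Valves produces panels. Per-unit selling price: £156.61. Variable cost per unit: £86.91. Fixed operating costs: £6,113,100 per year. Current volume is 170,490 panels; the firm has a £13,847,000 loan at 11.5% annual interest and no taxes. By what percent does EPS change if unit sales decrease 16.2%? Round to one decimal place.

At 170,490 units, contribution = 170,490 × £69.70 = £11,883,153.00.
Subtracting fixed costs: EBIT = £11,883,153.00 − £6,113,100 = £5,770,053.00.
After interest of £1,592,405.00, pre-tax earnings = £4,177,648.00.
Degree of combined leverage = contribution ÷ (EBIT − I) = £11,883,153.00 ÷ £4,177,648.00 = 2.8445.
EPS therefore changes by 2.8445 × (-16.2%) = -46.1%.

-46.1%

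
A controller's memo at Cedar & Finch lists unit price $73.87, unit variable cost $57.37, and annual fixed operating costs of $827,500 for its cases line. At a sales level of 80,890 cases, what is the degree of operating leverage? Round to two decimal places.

Total contribution margin = 80,890 × $16.50 = $1,334,685.00.
Operating income = contribution − fixed costs = $1,334,685.00 − $827,500 = $507,185.00.
Degree of operating leverage = $1,334,685.00 / $507,185.00 = 2.6316.

2.63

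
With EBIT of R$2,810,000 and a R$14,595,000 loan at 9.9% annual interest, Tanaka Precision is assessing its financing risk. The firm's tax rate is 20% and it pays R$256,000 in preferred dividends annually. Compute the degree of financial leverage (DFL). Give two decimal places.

2.69

Annual interest charges come to R$1,444,905.00.
Pre-tax preferred-dividend burden = R$256,000 ÷ (1 − 0.20) = R$320,000.00.
DFL = EBIT ÷ [EBIT − I − D_p/(1−t)] = R$2,810,000 ÷ [R$2,810,000 − R$1,444,905.00 − R$320,000.00] = R$2,810,000 ÷ R$1,045,095.00 = 2.6888.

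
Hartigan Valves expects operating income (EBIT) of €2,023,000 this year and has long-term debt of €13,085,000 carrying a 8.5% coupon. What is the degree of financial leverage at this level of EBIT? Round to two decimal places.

2.22

Interest = €1,112,225.00.
DFL = EBIT ÷ (EBIT − I) = €2,023,000 ÷ (€2,023,000 − €1,112,225.00) = €2,023,000 ÷ €910,775.00 = 2.2212.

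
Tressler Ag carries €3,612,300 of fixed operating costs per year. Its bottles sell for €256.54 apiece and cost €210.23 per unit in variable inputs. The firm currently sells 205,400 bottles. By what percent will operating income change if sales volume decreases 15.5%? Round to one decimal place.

-25.0%

At 205,400 units, contribution = 205,400 × €46.31 = €9,512,074.00.
Operating income = contribution − fixed costs = €9,512,074.00 − €3,612,300 = €5,899,774.00.
DOL = contribution ÷ EBIT = €9,512,074.00 ÷ €5,899,774.00 = 1.6123.
Operating income changes by 1.6123 × -15.5% = -25.0%.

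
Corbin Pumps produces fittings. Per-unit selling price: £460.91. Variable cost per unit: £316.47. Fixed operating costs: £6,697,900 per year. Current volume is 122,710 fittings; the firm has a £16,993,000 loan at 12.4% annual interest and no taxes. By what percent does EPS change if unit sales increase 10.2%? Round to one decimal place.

Contribution at this volume is 122,710 × £144.44 = £17,724,232.40.
Subtracting fixed costs: EBIT = £17,724,232.40 − £6,697,900 = £11,026,332.40.
After interest of £2,107,132.00, pre-tax earnings = £8,919,200.40.
Degree of combined leverage = contribution ÷ (EBIT − I) = £17,724,232.40 ÷ £8,919,200.40 = 1.9872.
EPS therefore changes by 1.9872 × (+10.2%) = +20.3%.

+20.3%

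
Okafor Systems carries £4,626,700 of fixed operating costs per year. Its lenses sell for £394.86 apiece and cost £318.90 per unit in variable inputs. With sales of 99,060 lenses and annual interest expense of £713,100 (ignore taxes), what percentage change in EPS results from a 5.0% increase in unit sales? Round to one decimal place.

+17.2%

At 99,060 units, contribution = 99,060 × £75.96 = £7,524,597.60.
Operating income = contribution − fixed costs = £7,524,597.60 − £4,626,700 = £2,897,897.60.
Interest = £713,100.00, so EBIT − I = £2,184,797.60.
Degree of combined leverage = contribution ÷ (EBIT − I) = £7,524,597.60 ÷ £2,184,797.60 = 3.4441.
%ΔEPS = DCL × %ΔSales = 3.4441 × +5.0% = +17.2%.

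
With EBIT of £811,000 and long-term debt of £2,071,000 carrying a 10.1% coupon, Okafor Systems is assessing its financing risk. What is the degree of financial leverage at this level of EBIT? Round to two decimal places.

Interest = £209,171.00.
Degree of financial leverage = EBIT / (EBIT − interest) = £811,000 / £601,829.00 = 1.3476.

1.35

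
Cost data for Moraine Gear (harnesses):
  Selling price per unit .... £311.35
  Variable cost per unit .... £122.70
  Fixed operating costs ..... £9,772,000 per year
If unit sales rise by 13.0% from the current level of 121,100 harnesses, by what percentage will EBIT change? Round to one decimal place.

Contribution at this volume is 121,100 × £188.65 = £22,845,515.00.
EBIT = £22,845,515.00 − £9,772,000 = £13,073,515.00.
So DOL = total CM / EBIT = £22,845,515.00 / £13,073,515.00 = 1.7475.
Operating income changes by 1.7475 × +13.0% = +22.7%.

+22.7%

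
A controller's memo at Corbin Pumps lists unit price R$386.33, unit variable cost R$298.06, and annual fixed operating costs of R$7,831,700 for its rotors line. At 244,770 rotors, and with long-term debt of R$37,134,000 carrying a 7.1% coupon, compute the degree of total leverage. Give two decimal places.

At 244,770 units, contribution = 244,770 × R$88.27 = R$21,605,847.90.
Subtracting fixed costs: EBIT = R$21,605,847.90 − R$7,831,700 = R$13,774,147.90. Interest = R$2,636,514.00.
DOL = R$21,605,847.90 ÷ R$13,774,147.90 = 1.5686; DFL = R$13,774,147.90 ÷ R$11,137,633.90 = 1.2367.
Combined leverage = 1.5686 × 1.2367 = 1.9399.

1.94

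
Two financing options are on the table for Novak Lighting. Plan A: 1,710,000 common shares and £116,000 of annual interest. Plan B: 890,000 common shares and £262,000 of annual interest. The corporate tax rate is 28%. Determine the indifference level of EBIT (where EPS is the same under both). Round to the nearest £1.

£420,463

At indifference, (EBIT − 116,000)(1 − t)/1,710,000 = (EBIT − 262,000)(1 − t)/890,000.
Cancelling (1 − t) and cross-multiplying: 890,000·(EBIT − 116,000) = 1,710,000·(EBIT − 262,000).
Solving, EBIT = (262,000·1,710,000 − 116,000·890,000) / (1,710,000 − 890,000) = 344,780,000,000 / 820,000 = 420,463.41.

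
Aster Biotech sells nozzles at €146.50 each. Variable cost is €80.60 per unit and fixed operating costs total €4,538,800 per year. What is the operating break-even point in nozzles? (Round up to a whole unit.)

Each unit contributes €146.50 − €80.60 = €65.90.
Break-even volume = fixed costs ÷ CM per unit = €4,538,800 ÷ €65.90 = 68,874.05, so 68,875 nozzles.

68,875 nozzles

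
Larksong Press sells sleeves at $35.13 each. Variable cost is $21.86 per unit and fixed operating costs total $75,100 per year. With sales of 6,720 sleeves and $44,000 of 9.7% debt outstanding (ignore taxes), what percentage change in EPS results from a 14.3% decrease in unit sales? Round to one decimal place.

At 6,720 units, contribution = 6,720 × $13.27 = $89,174.40.
Operating income = contribution − fixed costs = $89,174.40 − $75,100 = $14,074.40.
Interest = $4,268.00, so EBIT − I = $9,806.40.
DCL = total CM / (EBIT − I) = $89,174.40 / $9,806.40 = 9.0935.
EPS therefore changes by 9.0935 × (-14.3%) = -130.0%.

-130.0%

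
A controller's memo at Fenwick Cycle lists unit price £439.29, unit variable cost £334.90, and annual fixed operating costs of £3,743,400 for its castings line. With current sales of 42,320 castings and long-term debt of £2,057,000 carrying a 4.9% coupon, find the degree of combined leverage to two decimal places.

7.70

Total contribution margin = 42,320 × £104.39 = £4,417,784.80.
EBIT = £4,417,784.80 − £3,743,400 = £674,384.80. Interest = £100,793.00, so EBIT − I = £573,591.80.
DCL = contribution ÷ (EBIT − I) = £4,417,784.80 ÷ £573,591.80 = 7.7020.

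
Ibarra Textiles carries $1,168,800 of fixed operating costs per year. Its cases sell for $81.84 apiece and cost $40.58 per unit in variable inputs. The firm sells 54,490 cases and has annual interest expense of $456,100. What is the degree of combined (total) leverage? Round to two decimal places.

3.61

At 54,490 units, contribution = 54,490 × $41.26 = $2,248,257.40.
Operating income = contribution − fixed costs = $2,248,257.40 − $1,168,800 = $1,079,457.40. Interest = $456,100.00.
DOL = $2,248,257.40 ÷ $1,079,457.40 = 2.0828; DFL = $1,079,457.40 ÷ $623,357.40 = 1.7317.
Combined leverage = 2.0828 × 1.7317 = 3.6068.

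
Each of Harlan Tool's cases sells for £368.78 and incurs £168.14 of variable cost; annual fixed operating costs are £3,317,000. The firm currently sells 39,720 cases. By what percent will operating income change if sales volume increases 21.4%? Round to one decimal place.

+36.7%

Contribution at this volume is 39,720 × £200.64 = £7,969,420.80.
EBIT = £7,969,420.80 − £3,317,000 = £4,652,420.80.
Degree of operating leverage = £7,969,420.80 / £4,652,420.80 = 1.7130.
So EBIT moves 1.7130 × (+21.4%) = +36.7%.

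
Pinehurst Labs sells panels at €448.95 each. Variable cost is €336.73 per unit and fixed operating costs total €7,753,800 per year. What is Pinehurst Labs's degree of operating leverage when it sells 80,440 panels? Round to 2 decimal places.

Total contribution margin = 80,440 × €112.22 = €9,026,976.80.
Subtracting fixed costs: EBIT = €9,026,976.80 − €7,753,800 = €1,273,176.80.
So DOL = total CM / EBIT = €9,026,976.80 / €1,273,176.80 = 7.0901.

7.09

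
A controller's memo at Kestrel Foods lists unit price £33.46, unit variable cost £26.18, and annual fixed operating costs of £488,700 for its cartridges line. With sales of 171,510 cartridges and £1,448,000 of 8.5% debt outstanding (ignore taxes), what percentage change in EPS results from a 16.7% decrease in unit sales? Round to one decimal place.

-32.7%

Total contribution margin = 171,510 × £7.28 = £1,248,592.80.
Subtracting fixed costs: EBIT = £1,248,592.80 − £488,700 = £759,892.80.
Interest = £123,080.00, so EBIT − I = £636,812.80.
Degree of combined leverage = contribution ÷ (EBIT − I) = £1,248,592.80 ÷ £636,812.80 = 1.9607.
%ΔEPS = DCL × %ΔSales = 1.9607 × -16.7% = -32.7%.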